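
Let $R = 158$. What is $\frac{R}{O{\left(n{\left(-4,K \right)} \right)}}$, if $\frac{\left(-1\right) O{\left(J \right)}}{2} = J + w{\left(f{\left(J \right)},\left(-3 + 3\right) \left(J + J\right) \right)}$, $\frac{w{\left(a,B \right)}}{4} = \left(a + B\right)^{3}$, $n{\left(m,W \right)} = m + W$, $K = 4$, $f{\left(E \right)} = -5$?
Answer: $\frac{79}{500} \approx 0.158$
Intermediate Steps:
$n{\left(m,W \right)} = W + m$
$w{\left(a,B \right)} = 4 \left(B + a\right)^{3}$ ($w{\left(a,B \right)} = 4 \left(a + B\right)^{3} = 4 \left(B + a\right)^{3}$)
$O{\left(J \right)} = 1000 - 2 J$ ($O{\left(J \right)} = - 2 \left(J + 4 \left(\left(-3 + 3\right) \left(J + J\right) - 5\right)^{3}\right) = - 2 \left(J + 4 \left(0 \cdot 2 J - 5\right)^{3}\right) = - 2 \left(J + 4 \left(0 - 5\right)^{3}\right) = - 2 \left(J + 4 \left(-5\right)^{3}\right) = - 2 \left(J + 4 \left(-125\right)\right) = - 2 \left(J - 500\right) = - 2 \left(-500 + J\right) = 1000 - 2 J$)
$\frac{R}{O{\left(n{\left(-4,K \right)} \right)}} = \frac{158}{1000 - 2 \left(4 - 4\right)} = \frac{158}{1000 - 0} = \frac{158}{1000 + 0} = \frac{158}{1000} = 158 \cdot \frac{1}{1000} = \frac{79}{500}$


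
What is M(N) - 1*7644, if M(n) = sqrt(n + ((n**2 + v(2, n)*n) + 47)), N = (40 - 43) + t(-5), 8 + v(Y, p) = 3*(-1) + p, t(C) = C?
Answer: -7644 + sqrt(255) ≈ -7628.0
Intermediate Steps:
v(Y, p) = -11 + p (v(Y, p) = -8 + (3*(-1) + p) = -8 + (-3 + p) = -11 + p)
N = -8 (N = (40 - 43) - 5 = -3 - 5 = -8)
M(n) = sqrt(47 + n + n**2 + n*(-11 + n)) (M(n) = sqrt(n + ((n**2 + (-11 + n)*n) + 47)) = sqrt(n + ((n**2 + n*(-11 + n)) + 47)) = sqrt(n + (47 + n**2 + n*(-11 + n))) = sqrt(47 + n + n**2 + n*(-11 + n)))
M(N) - 1*7644 = sqrt(47 - 10*(-8) + 2*(-8)**2) - 1*7644 = sqrt(47 + 80 + 2*64) - 7644 = sqrt(47 + 80 + 128) - 7644 = sqrt(255) - 7644 = -7644 + sqrt(255)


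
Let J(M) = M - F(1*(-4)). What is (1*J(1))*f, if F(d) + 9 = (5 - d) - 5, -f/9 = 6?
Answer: -324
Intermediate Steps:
f = -54 (f = -9*6 = -54)
F(d) = -9 - d (F(d) = -9 + ((5 - d) - 5) = -9 - d)
J(M) = 5 + M (J(M) = M - (-9 - (-4)) = M - (-9 - 1*(-4)) = M - (-9 + 4) = M - 1*(-5) = M + 5 = 5 + M)
(1*J(1))*f = (1*(5 + 1))*(-54) = (1*6)*(-54) = 6*(-54) = -324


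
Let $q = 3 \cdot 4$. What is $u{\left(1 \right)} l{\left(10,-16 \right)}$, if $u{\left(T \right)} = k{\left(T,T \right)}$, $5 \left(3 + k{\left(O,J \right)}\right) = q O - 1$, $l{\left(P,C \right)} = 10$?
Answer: $-8$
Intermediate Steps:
$q = 12$
$k{\left(O,J \right)} = - \frac{16}{5} + \frac{12 O}{5}$ ($k{\left(O,J \right)} = -3 + \frac{12 O - 1}{5} = -3 + \frac{-1 + 12 O}{5} = -3 + \left(- \frac{1}{5} + \frac{12 O}{5}\right) = - \frac{16}{5} + \frac{12 O}{5}$)
$u{\left(T \right)} = - \frac{16}{5} + \frac{12 T}{5}$
$u{\left(1 \right)} l{\left(10,-16 \right)} = \left(- \frac{16}{5} + \frac{12}{5} \cdot 1\right) 10 = \left(- \frac{16}{5} + \frac{12}{5}\right) 10 = \left(- \frac{4}{5}\right) 10 = -8$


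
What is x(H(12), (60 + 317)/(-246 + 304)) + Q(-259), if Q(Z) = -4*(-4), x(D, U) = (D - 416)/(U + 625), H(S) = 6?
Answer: 19388/1263 ≈ 15.351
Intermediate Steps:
x(D, U) = (-416 + D)/(625 + U)
Q(Z) = 16
x(H(12), (60 + 317)/(-246 + 304)) + Q(-259) = (-416 + 6)/(625 + (60 + 317)/(-246 + 304)) + 16 = -410/(625 + 377/58) + 16 = -410/(625 + 377*(1/58)) + 16 = -410/(625 + 13/2) + 16 = -410/(1263/2) + 16 = (2/1263)*(-410) + 16 = -820/1263 + 16 = 19388/1263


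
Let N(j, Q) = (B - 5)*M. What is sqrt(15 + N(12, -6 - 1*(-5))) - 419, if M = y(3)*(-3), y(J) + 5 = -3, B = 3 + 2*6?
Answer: -419 + sqrt(255) ≈ -403.03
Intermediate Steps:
B = 15 (B = 3 + 12 = 15)
y(J) = -8 (y(J) = -5 - 3 = -8)
M = 24 (M = -8*(-3) = 24)
N(j, Q) = 240 (N(j, Q) = (15 - 5)*24 = 10*24 = 240)
sqrt(15 + N(12, -6 - 1*(-5))) - 419 = sqrt(15 + 240) - 419 = sqrt(255) - 419 = -419 + sqrt(255)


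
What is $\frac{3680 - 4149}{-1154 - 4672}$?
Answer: $\frac{469}{5826} \approx 0.080501$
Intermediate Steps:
$\frac{3680 - 4149}{-1154 - 4672} = - \frac{469}{-5826} = \left(-469\right) \left(- \frac{1}{5826}\right) = \frac{469}{5826}$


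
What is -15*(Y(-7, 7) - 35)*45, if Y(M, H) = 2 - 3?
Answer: 24300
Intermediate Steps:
Y(M, H) = -1
-15*(Y(-7, 7) - 35)*45 = -15*(-1 - 35)*45 = -15*(-36)*45 = 540*45 = 24300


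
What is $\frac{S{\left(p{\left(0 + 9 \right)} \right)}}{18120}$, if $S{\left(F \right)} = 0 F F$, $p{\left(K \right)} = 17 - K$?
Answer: $0$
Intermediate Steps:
$S{\left(F \right)} = 0$ ($S{\left(F \right)} = 0 F = 0$)
$\frac{S{\left(p{\left(0 + 9 \right)} \right)}}{18120} = \frac{0}{18120} = 0 \cdot \frac{1}{18120} = 0$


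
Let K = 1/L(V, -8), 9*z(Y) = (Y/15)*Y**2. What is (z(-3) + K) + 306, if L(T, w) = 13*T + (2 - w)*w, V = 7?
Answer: 16824/55 ≈ 305.89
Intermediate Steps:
L(T, w) = 13*T + w*(2 - w)
z(Y) = Y**3/135 (z(Y) = ((Y/15)*Y**2)/9 = (Y**3/15)/9 = Y**3/135)
K = 1/11 (K = 1/(-1*(-8)**2 + 2*(-8) + 13*7) = 1/(-1*64 - 16 + 91) = 1/(-64 - 16 + 91) = 1/11 ≈ 0.090909)
(z(-3) + K) + 306 = ((1/135)*(-3)**3 + 1/11) + 306 = ((1/135)*(-27) + 1/11) + 306 = (-1/5 + 1/11) + 306 = -6/55 + 306 = 16824/55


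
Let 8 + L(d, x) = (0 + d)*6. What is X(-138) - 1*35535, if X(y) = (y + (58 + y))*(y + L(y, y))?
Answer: 176797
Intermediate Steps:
L(d, x) = -8 + 6*d (L(d, x) = -8 + (0 + d)*6 = -8 + d*6 = -8 + 6*d)
X(y) = (-8 + 7*y)*(58 + 2*y) (X(y) = (y + (58 + y))*(y + (-8 + 6*y)) = (58 + 2*y)*(-8 + 7*y) = (-8 + 7*y)*(58 + 2*y))
X(-138) - 1*35535 = (-464 + 14*(-138)² + 390*(-138)) - 1*35535 = (-464 + 14*19044 - 53820) - 35535 = (-464 + 266616 - 53820) - 35535 = 212332 - 35535 = 176797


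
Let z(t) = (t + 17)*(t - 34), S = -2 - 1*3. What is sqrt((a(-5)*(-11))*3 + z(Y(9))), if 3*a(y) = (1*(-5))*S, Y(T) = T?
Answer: 5*I*sqrt(37) ≈ 30.414*I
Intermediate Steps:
S = -5 (S = -2 - 3 = -5)
z(t) = (-34 + t)*(17 + t) (z(t) = (17 + t)*(-34 + t) = (-34 + t)*(17 + t))
a(y) = 25/3 (a(y) = ((1*(-5))*(-5))/3 = (-5*(-5))/3 = (1/3)*25 = 25/3)
sqrt((a(-5)*(-11))*3 + z(Y(9))) = sqrt(((25/3)*(-11))*3 + (-578 + 9**2 - 17*9)) = sqrt(-275/3*3 + (-578 + 81 - 153)) = sqrt(-275 - 650) = sqrt(-925) = 5*I*sqrt(37)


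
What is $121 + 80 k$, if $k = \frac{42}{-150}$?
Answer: $\frac{493}{5} \approx 98.6$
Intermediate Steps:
$k = - \frac{7}{25}$ ($k = 42 \left(- \frac{1}{150}\right) = - \frac{7}{25} \approx -0.28$)
$121 + 80 k = 121 + 80 \left(- \frac{7}{25}\right) = 121 - \frac{112}{5} = \frac{493}{5}$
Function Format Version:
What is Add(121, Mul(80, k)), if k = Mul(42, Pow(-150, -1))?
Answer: Rational(493, 5) ≈ 98.600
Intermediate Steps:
k = Rational(-7, 25) (k = Mul(42, Rational(-1, 150)) = Rational(-7, 25) ≈ -0.28000)
Add(121, Mul(80, k)) = Add(121, Mul(80, Rational(-7, 25))) = Add(121, Rational(-112, 5)) = Rational(493, 5)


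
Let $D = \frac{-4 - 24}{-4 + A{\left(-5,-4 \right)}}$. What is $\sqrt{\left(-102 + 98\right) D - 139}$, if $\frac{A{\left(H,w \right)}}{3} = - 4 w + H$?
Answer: $\frac{i \sqrt{113651}}{29} \approx 11.625 i$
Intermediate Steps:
$A{\left(H,w \right)} = - 12 w + 3 H$ ($A{\left(H,w \right)} = 3 \left(- 4 w + H\right) = 3 \left(H - 4 w\right) = - 12 w + 3 H$)
$D = - \frac{28}{29}$ ($D = \frac{-4 - 24}{-4 + \left(\left(-12\right) \left(-4\right) + 3 \left(-5\right)\right)} = - \frac{28}{-4 + \left(48 - 15\right)} = - \frac{28}{-4 + 33} = - \frac{28}{29} \approx -0.96552$)
$\sqrt{\left(-102 + 98\right) D - 139} = \sqrt{\left(-102 + 98\right) \left(- \frac{28}{29}\right) - 139} = \sqrt{\left(-4\right) \left(- \frac{28}{29}\right) - 139} = \sqrt{\frac{112}{29} - 139} = \sqrt{- \frac{3919}{29}} = \frac{i \sqrt{113651}}{29}$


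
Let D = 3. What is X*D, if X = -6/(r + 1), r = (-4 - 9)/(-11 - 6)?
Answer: -51/5 ≈ -10.200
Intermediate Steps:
r = 13/17 (r = -13/(-17) = -13*(-1/17) = 13/17 ≈ 0.76471)
X = -17/5 (X = -6/(13/17 + 1) = -6/30/17 = -6*17/30 = -17/5 ≈ -3.4000)
X*D = -17/5*3 = -51/5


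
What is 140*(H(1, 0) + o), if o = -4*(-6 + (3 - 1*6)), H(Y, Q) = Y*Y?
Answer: 5180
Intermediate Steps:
H(Y, Q) = Y²
o = 36 (o = -4*(-6 + (3 - 6)) = -4*(-6 - 3) = -4*(-9) = 36)
140*(H(1, 0) + o) = 140*(1² + 36) = 140*(1 + 36) = 140*37 = 5180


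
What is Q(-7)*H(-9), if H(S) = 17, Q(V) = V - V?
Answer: 0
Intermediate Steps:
Q(V) = 0
Q(-7)*H(-9) = 0*17 = 0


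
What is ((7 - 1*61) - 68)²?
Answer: 14884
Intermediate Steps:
((7 - 1*61) - 68)² = ((7 - 61) - 68)² = (-54 - 68)² = (-122)² = 14884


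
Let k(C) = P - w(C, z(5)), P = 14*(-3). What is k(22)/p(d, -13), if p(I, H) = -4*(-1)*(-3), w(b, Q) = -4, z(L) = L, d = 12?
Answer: 19/6 ≈ 3.1667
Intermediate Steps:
p(I, H) = -12 (p(I, H) = 4*(-3) = -12)
P = -42
k(C) = -38 (k(C) = -42 - 1*(-4) = -42 + 4 = -38)
k(22)/p(d, -13) = -38/(-12) = -38*(-1/12) = 19/6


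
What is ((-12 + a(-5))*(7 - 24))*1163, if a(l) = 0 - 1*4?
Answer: 316336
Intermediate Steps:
a(l) = -4 (a(l) = 0 - 4 = -4)
((-12 + a(-5))*(7 - 24))*1163 = ((-12 - 4)*(7 - 24))*1163 = -16*(-17)*1163 = 272*1163 = 316336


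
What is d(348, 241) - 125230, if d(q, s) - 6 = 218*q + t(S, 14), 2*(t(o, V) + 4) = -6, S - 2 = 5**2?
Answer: -49367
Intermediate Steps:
S = 27 (S = 2 + 5**2 = 2 + 25 = 27)
t(o, V) = -7 (t(o, V) = -4 + (1/2)*(-6) = -4 - 3 = -7)
d(q, s) = -1 + 218*q (d(q, s) = 6 + (218*q - 7) = 6 + (-7 + 218*q) = -1 + 218*q)
d(348, 241) - 125230 = (-1 + 218*348) - 125230 = (-1 + 75864) - 125230 = 75863 - 125230 = -49367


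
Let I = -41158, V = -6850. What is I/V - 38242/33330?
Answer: 55491922/11415525 ≈ 4.8611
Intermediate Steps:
I/V - 38242/33330 = -41158/(-6850) - 38242/33330 = -41158*(-1/6850) - 38242*1/33330 = 20579/3425 - 19121/16665 = 55491922/11415525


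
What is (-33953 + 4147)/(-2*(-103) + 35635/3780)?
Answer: -22533336/162863 ≈ -138.36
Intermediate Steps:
(-33953 + 4147)/(-2*(-103) + 35635/3780) = -29806/(206 + 35635*(1/3780)) = -29806/(206 + 7127/756) = -29806/162863/756 = -29806*756/162863 = -22533336/162863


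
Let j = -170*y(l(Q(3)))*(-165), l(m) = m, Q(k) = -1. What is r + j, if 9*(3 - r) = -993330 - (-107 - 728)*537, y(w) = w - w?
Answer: 181654/3 ≈ 60551.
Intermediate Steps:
y(w) = 0
j = 0 (j = -170*0*(-165) = 0*(-165) = 0)
r = 181654/3 (r = 3 - (-993330 - (-107 - 728)*537)/9 = 3 - (-993330 - (-835)*537)/9 = 3 - (-993330 - 1*(-448395))/9 = 3 - (-993330 + 448395)/9 = 3 - ⅑*(-544935) = 3 + 181645/3 = 181654/3 ≈ 60551.)
r + j = 181654/3 + 0 = 181654/3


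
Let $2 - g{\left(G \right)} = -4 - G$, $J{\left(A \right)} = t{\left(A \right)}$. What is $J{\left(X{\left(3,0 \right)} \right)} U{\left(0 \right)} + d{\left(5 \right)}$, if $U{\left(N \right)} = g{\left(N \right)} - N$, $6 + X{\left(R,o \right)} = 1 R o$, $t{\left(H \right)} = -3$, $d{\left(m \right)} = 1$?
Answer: $-17$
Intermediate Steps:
$X{\left(R,o \right)} = -6 + R o$ ($X{\left(R,o \right)} = -6 + 1 R o = -6 + R o$)
$J{\left(A \right)} = -3$
$g{\left(G \right)} = 6 + G$ ($g{\left(G \right)} = 2 - \left(-4 - G\right) = 2 + \left(4 + G\right) = 6 + G$)
$U{\left(N \right)} = 6$ ($U{\left(N \right)} = \left(6 + N\right) - N = 6$)
$J{\left(X{\left(3,0 \right)} \right)} U{\left(0 \right)} + d{\left(5 \right)} = \left(-3\right) 6 + 1 = -18 + 1 = -17$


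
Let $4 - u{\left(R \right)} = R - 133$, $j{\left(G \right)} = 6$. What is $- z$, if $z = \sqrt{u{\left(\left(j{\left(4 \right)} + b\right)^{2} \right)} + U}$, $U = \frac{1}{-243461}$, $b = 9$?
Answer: $- \frac{i \sqrt{5216046993309}}{243461} \approx - 9.3808 i$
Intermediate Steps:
$U = - \frac{1}{243461} \approx -4.1074 \cdot 10^{-6}$
$u{\left(R \right)} = 137 - R$ ($u{\left(R \right)} = 4 - \left(R - 133\right) = 4 - \left(-133 + R\right) = 137 - R$)
$z = \frac{i \sqrt{5216046993309}}{243461}$ ($z = \sqrt{\left(137 - \left(6 + 9\right)^{2}\right) - \frac{1}{243461}} = \sqrt{\left(137 - 15^{2}\right) - \frac{1}{243461}} = \sqrt{\left(137 - 225\right) - \frac{1}{243461}} = \sqrt{-88 - \frac{1}{243461}} = \sqrt{- \frac{21424569}{243461}} = \frac{i \sqrt{5216046993309}}{243461} \approx 9.3808 i$)
$- z = - \frac{i \sqrt{5216046993309}}{243461}$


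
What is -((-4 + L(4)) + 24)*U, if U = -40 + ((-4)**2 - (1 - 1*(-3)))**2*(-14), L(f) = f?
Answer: 49344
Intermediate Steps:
U = -2056 (U = -40 + (16 - (1 + 3))**2*(-14) = -40 + (16 - 1*4)**2*(-14) = -40 + (16 - 4)**2*(-14) = -40 + 12**2*(-14) = -40 + 144*(-14) = -40 - 2016 = -2056)
-((-4 + L(4)) + 24)*U = -((-4 + 4) + 24)*(-2056) = -(0 + 24)*(-2056) = -24*(-2056) = -1*(-49344) = 49344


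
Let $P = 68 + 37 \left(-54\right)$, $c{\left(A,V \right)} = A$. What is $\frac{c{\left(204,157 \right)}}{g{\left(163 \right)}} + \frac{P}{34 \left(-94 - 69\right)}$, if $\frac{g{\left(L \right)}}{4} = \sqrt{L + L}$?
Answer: $\frac{965}{2771} + \frac{51 \sqrt{326}}{326} \approx 3.1729$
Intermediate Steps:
$g{\left(L \right)} = 4 \sqrt{2} \sqrt{L}$ ($g{\left(L \right)} = 4 \sqrt{L + L} = 4 \sqrt{2 L} = 4 \sqrt{2} \sqrt{L}$)
$P = -1930$ ($P = 68 - 1998 = -1930$)
$\frac{c{\left(204,157 \right)}}{g{\left(163 \right)}} + \frac{P}{34 \left(-94 - 69\right)} = \frac{204}{4 \sqrt{2} \sqrt{163}} - \frac{1930}{34 \left(-94 - 69\right)} = \frac{204}{4 \sqrt{326}} - \frac{1930}{34 \left(-163\right)} = 204 \frac{\sqrt{326}}{1304} - \frac{1930}{-5542} = \frac{51 \sqrt{326}}{326} - - \frac{965}{2771} = \frac{51 \sqrt{326}}{326} + \frac{965}{2771} = \frac{965}{2771} + \frac{51 \sqrt{326}}{326}$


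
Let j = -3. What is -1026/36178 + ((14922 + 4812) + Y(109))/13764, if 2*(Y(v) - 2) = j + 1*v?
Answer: 350902289/248976996 ≈ 1.4094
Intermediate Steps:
Y(v) = 1/2 + v/2 (Y(v) = 2 + (-3 + 1*v)/2 = 2 + (-3 + v)/2 = 2 + (-3/2 + v/2) = 1/2 + v/2)
-1026/36178 + ((14922 + 4812) + Y(109))/13764 = -1026/36178 + ((14922 + 4812) + (1/2 + (1/2)*109))/13764 = -1026*1/36178 + (19734 + (1/2 + 109/2))*(1/13764) = -513/18089 + (19734 + 55)*(1/13764) = -513/18089 + 19789*(1/13764) = -513/18089 + 19789/13764 = 350902289/248976996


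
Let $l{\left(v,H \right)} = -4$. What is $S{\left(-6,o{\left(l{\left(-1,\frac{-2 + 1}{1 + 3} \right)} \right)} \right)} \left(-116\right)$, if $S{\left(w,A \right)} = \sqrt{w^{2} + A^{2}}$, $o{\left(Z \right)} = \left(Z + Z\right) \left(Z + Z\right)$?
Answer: $- 232 \sqrt{1033} \approx -7456.6$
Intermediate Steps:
$o{\left(Z \right)} = 4 Z^{2}$ ($o{\left(Z \right)} = 2 Z 2 Z = 4 Z^{2}$)
$S{\left(w,A \right)} = \sqrt{A^{2} + w^{2}}$
$S{\left(-6,o{\left(l{\left(-1,\frac{-2 + 1}{1 + 3} \right)} \right)} \right)} \left(-116\right) = \sqrt{\left(4 \left(-4\right)^{2}\right)^{2} + \left(-6\right)^{2}} \left(-116\right) = \sqrt{\left(4 \cdot 16\right)^{2} + 36} \left(-116\right) = \sqrt{64^{2} + 36} \left(-116\right) = \sqrt{4096 + 36} \left(-116\right) = \sqrt{4132} \left(-116\right) = 2 \sqrt{1033} \left(-116\right) = - 232 \sqrt{1033}$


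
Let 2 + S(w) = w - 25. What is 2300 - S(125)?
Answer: 2202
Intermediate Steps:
S(w) = -27 + w (S(w) = -2 + (w - 25) = -2 + (-25 + w) = -27 + w)
2300 - S(125) = 2300 - (-27 + 125) = 2300 - 1*98 = 2300 - 98 = 2202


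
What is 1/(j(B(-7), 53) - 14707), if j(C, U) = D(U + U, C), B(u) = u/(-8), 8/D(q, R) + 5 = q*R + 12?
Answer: -399/5868061 ≈ -6.7995e-5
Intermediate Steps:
D(q, R) = 8/(7 + R*q) (D(q, R) = 8/(-5 + (q*R + 12)) = 8/(-5 + (R*q + 12)) = 8/(-5 + (12 + R*q)) = 8/(7 + R*q))
B(u) = -u/8 (B(u) = u*(-1/8) = -u/8)
j(C, U) = 8/(7 + 2*C*U) (j(C, U) = 8/(7 + C*(U + U)) = 8/(7 + C*(2*U)) = 8/(7 + 2*C*U))
1/(j(B(-7), 53) - 14707) = 1/(8/(7 + 2*(-1/8*(-7))*53) - 14707) = 1/(8/(7 + 2*(7/8)*53) - 14707) = 1/(8/(7 + 371/4) - 14707) = 1/(8/(399/4) - 14707) = 1/(8*(4/399) - 14707) = 1/(32/399 - 14707) = 1/(-5868061/399) = -399/5868061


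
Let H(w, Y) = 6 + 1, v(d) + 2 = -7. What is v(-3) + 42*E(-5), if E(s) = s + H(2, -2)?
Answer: 75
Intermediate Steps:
v(d) = -9 (v(d) = -2 - 7 = -9)
H(w, Y) = 7
E(s) = 7 + s (E(s) = s + 7 = 7 + s)
v(-3) + 42*E(-5) = -9 + 42*(7 - 5) = -9 + 42*2 = -9 + 84 = 75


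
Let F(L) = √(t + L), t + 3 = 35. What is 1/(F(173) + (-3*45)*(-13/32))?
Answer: 11232/574021 - 1024*√205/2870105 ≈ 0.014459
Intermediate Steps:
t = 32 (t = -3 + 35 = 32)
F(L) = √(32 + L)
1/(F(173) + (-3*45)*(-13/32)) = 1/(√(32 + 173) + (-3*45)*(-13/32)) = 1/(√205 - (-1755)/32) = 1/(√205 - 135*(-13/32)) = 1/(√205 + 1755/32) = 1/(1755/32 + √205)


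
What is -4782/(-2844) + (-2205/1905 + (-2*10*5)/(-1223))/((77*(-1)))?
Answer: 9611090843/5668905858 ≈ 1.6954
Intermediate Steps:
-4782/(-2844) + (-2205/1905 + (-2*10*5)/(-1223))/((77*(-1))) = -4782*(-1/2844) + (-2205*1/1905 - 20*5*(-1/1223))/(-77) = 797/474 + (-147/127 - 100*(-1/1223))*(-1/77) = 797/474 + (-147/127 + 100/1223)*(-1/77) = 797/474 - 167081/155321*(-1/77) = 797/474 + 167081/11959717 = 9611090843/5668905858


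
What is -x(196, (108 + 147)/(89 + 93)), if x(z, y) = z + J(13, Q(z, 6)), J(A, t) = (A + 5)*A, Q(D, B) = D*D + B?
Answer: -430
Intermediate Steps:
Q(D, B) = B + D² (Q(D, B) = D² + B = B + D²)
J(A, t) = A*(5 + A) (J(A, t) = (5 + A)*A = A*(5 + A))
x(z, y) = 234 + z (x(z, y) = z + 13*(5 + 13) = z + 13*18 = z + 234 = 234 + z)
-x(196, (108 + 147)/(89 + 93)) = -(234 + 196) = -1*430 = -430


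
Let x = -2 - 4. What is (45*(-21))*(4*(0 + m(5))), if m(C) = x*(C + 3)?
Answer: 181440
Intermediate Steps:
x = -6
m(C) = -18 - 6*C (m(C) = -6*(C + 3) = -6*(3 + C) = -18 - 6*C)
(45*(-21))*(4*(0 + m(5))) = (45*(-21))*(4*(0 + (-18 - 6*5))) = -3780*(0 + (-18 - 30)) = -3780*(0 - 48) = -3780*(-48) = -945*(-192) = 181440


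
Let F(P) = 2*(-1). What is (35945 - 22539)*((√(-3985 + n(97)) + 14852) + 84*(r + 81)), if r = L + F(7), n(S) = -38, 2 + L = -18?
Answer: 265546048 + 40218*I*√447 ≈ 2.6555e+8 + 8.503e+5*I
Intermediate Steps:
L = -20 (L = -2 - 18 = -20)
F(P) = -2
r = -22 (r = -20 - 2 = -22)
(35945 - 22539)*((√(-3985 + n(97)) + 14852) + 84*(r + 81)) = (35945 - 22539)*((√(-3985 - 38) + 14852) + 84*(-22 + 81)) = 13406*((√(-4023) + 14852) + 84*59) = 13406*((3*I*√447 + 14852) + 4956) = 13406*((14852 + 3*I*√447) + 4956) = 13406*(19808 + 3*I*√447) = 265546048 + 40218*I*√447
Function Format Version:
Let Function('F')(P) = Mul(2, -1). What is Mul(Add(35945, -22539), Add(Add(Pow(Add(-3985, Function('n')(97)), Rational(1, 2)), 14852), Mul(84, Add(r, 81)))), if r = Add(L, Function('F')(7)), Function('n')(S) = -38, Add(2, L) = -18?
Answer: Add(265546048, Mul(40218, I, Pow(447, Rational(1, 2)))) ≈ Add(2.6555e+8, Mul(8.5030e+5, I))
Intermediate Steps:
L = -20 (L = Add(-2, -18) = -20)
Function('F')(P) = -2
r = -22 (r = Add(-20, -2) = -22)
Mul(Add(35945, -22539), Add(Add(Pow(Add(-3985, Function('n')(97)), Rational(1, 2)), 14852), Mul(84, Add(r, 81)))) = Mul(Add(35945, -22539), Add(Add(Pow(Add(-3985, -38), Rational(1, 2)), 14852), Mul(84, Add(-22, 81)))) = Mul(13406, Add(Add(Pow(-4023, Rational(1, 2)), 14852), Mul(84, 59))) = Mul(13406, Add(Add(Mul(3, I, Pow(447, Rational(1, 2))), 14852), 4956)) = Mul(13406, Add(Add(14852, Mul(3, I, Pow(447, Rational(1, 2)))), 4956)) = Mul(13406, Add(19808, Mul(3, I, Pow(447, Rational(1, 2))))) = Add(265546048, Mul(40218, I, Pow(447, Rational(1, 2))))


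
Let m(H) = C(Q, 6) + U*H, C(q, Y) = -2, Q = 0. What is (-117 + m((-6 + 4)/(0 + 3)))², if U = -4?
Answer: 121801/9 ≈ 13533.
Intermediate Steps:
m(H) = -2 - 4*H
(-117 + m((-6 + 4)/(0 + 3)))² = (-117 + (-2 - 4*(-6 + 4)/(0 + 3)))² = (-117 + (-2 - (-8)/3))² = (-117 + (-2 - 4*(-⅔)))² = (-117 + (-2 + 8/3))² = (-117 + ⅔)² = (-349/3)² = 121801/9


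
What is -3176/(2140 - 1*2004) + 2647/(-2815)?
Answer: -1162554/47855 ≈ -24.293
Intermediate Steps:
-3176/(2140 - 1*2004) + 2647/(-2815) = -3176/(2140 - 2004) + 2647*(-1/2815) = -3176/136 - 2647/2815 = -3176*1/136 - 2647/2815 = -397/17 - 2647/2815 = -1162554/47855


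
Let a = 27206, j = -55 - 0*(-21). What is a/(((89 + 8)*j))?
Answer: -27206/5335 ≈ -5.0995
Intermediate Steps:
j = -55 (j = -55 - 1*0 = -55 + 0 = -55)
a/(((89 + 8)*j)) = 27206/(((89 + 8)*(-55))) = 27206/((97*(-55))) = 27206/(-5335) = 27206*(-1/5335) = -27206/5335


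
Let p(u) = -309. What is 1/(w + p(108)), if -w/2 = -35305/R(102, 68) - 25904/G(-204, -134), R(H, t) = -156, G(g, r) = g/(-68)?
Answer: 78/1287601 ≈ 6.0578e-5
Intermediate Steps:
G(g, r) = -g/68 (G(g, r) = g*(-1/68) = -g/68)
w = 1311703/78 (w = -2*(-35305/(-156) - 25904/((-1/68*(-204)))) = -2*(-35305*(-1/156) - 25904/3) = -2*(35305/156 - 25904*⅓) = -2*(35305/156 - 25904/3) = -2*(-1311703/156) = 1311703/78 ≈ 16817.)
1/(w + p(108)) = 1/(1311703/78 - 309) = 1/(1287601/78) = 78/1287601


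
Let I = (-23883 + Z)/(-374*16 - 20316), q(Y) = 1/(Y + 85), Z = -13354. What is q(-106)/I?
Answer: -26300/781977 ≈ -0.033633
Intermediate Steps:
q(Y) = 1/(85 + Y)
I = 37237/26300 (I = (-23883 - 13354)/(-374*16 - 20316) = -37237/(-5984 - 20316) = -37237/(-26300) = -37237*(-1/26300) = 37237/26300 ≈ 1.4159)
q(-106)/I = 1/((85 - 106)*(37237/26300)) = (26300/37237)/(-21) = -1/21*26300/37237 = -26300/781977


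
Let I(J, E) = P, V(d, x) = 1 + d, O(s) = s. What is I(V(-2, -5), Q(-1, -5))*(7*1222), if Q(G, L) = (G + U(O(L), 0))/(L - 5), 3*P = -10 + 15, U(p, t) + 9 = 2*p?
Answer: 42770/3 ≈ 14257.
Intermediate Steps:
U(p, t) = -9 + 2*p
P = 5/3 (P = (-10 + 15)/3 = (1/3)*5 = 5/3 ≈ 1.6667)
Q(G, L) = (-9 + G + 2*L)/(-5 + L) (Q(G, L) = (G + (-9 + 2*L))/(L - 5) = (-9 + G + 2*L)/(-5 + L))
I(J, E) = 5/3
I(V(-2, -5), Q(-1, -5))*(7*1222) = 5*(7*1222)/3 = (5/3)*8554 = 42770/3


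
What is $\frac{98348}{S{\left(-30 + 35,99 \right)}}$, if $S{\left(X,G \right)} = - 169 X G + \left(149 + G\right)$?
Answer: $- \frac{98348}{83407} \approx -1.1791$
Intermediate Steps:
$S{\left(X,G \right)} = 149 + G - 169 G X$ ($S{\left(X,G \right)} = - 169 G X + \left(149 + G\right) = 149 + G - 169 G X$)
$\frac{98348}{S{\left(-30 + 35,99 \right)}} = \frac{98348}{149 + 99 - 16731 \left(-30 + 35\right)} = \frac{98348}{149 + 99 - 16731 \cdot 5} = \frac{98348}{149 + 99 - 83655} = \frac{98348}{-83407} = 98348 \left(- \frac{1}{83407}\right) = - \frac{98348}{83407}$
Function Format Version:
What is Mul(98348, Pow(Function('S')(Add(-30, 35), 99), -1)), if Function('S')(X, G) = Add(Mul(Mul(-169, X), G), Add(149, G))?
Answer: Rational(-98348, 83407) ≈ -1.1791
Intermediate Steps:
Function('S')(X, G) = Add(149, G, Mul(-169, G, X)) (Function('S')(X, G) = Add(Mul(-169, G, X), Add(149, G)) = Add(149, G, Mul(-169, G, X)))
Mul(98348, Pow(Function('S')(Add(-30, 35), 99), -1)) = Mul(98348, Pow(Add(149, 99, Mul(-169, 99, Add(-30, 35))), -1)) = Mul(98348, Pow(Add(149, 99, Mul(-169, 99, 5)), -1)) = Mul(98348, Pow(Add(149, 99, -83655), -1)) = Mul(98348, Pow(-83407, -1)) = Mul(98348, Rational(-1, 83407)) = Rational(-98348, 83407)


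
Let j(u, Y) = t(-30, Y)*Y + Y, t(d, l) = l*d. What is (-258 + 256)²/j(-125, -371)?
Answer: -4/4129601 ≈ -9.6862e-7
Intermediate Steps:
t(d, l) = d*l
j(u, Y) = Y - 30*Y² (j(u, Y) = (-30*Y)*Y + Y = -30*Y² + Y = Y - 30*Y²)
(-258 + 256)²/j(-125, -371) = (-258 + 256)²/((-371*(1 - 30*(-371)))) = (-2)²/((-371*(1 + 11130))) = 4/((-371*11131)) = 4/(-4129601) = 4*(-1/4129601) = -4/4129601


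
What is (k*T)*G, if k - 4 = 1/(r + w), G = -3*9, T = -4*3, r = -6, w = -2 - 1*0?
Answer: 2511/2 ≈ 1255.5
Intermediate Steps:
w = -2 (w = -2 + 0 = -2)
T = -12
G = -27
k = 31/8 (k = 4 + 1/(-6 - 2) = 4 + 1/(-8) = 4 - ⅛ = 31/8 ≈ 3.8750)
(k*T)*G = ((31/8)*(-12))*(-27) = -93/2*(-27) = 2511/2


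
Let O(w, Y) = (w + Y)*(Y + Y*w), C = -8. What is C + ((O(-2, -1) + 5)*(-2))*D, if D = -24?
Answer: 88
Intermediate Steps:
O(w, Y) = (Y + w)*(Y + Y*w)
C + ((O(-2, -1) + 5)*(-2))*D = -8 + ((-(-1 - 2 + (-2)² - 1*(-2)) + 5)*(-2))*(-24) = -8 + ((-(-1 - 2 + 4 + 2) + 5)*(-2))*(-24) = -8 + ((-1*3 + 5)*(-2))*(-24) = -8 + ((-3 + 5)*(-2))*(-24) = -8 + (2*(-2))*(-24) = -8 - 4*(-24) = -8 + 96 = 88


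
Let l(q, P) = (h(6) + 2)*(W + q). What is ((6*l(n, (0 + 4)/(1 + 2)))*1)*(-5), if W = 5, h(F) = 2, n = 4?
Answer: -1080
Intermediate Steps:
l(q, P) = 20 + 4*q (l(q, P) = (2 + 2)*(5 + q) = 4*(5 + q) = 20 + 4*q)
((6*l(n, (0 + 4)/(1 + 2)))*1)*(-5) = ((6*(20 + 4*4))*1)*(-5) = ((6*(20 + 16))*1)*(-5) = ((6*36)*1)*(-5) = (216*1)*(-5) = 216*(-5) = -1080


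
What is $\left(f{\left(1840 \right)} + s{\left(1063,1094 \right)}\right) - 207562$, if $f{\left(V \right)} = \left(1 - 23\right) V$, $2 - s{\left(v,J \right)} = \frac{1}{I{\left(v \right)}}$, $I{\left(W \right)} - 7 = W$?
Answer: $- \frac{265402801}{1070} \approx -2.4804 \cdot 10^{5}$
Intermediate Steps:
$I{\left(W \right)} = 7 + W$
$s{\left(v,J \right)} = 2 - \frac{1}{7 + v}$
$f{\left(V \right)} = - 22 V$ ($f{\left(V \right)} = \left(1 - 23\right) V = - 22 V$)
$\left(f{\left(1840 \right)} + s{\left(1063,1094 \right)}\right) - 207562 = \left(\left(-22\right) 1840 + \frac{13 + 2 \cdot 1063}{7 + 1063}\right) - 207562 = \left(-40480 + \frac{13 + 2126}{1070}\right) - 207562 = \left(-40480 + \frac{1}{1070} \cdot 2139\right) - 207562 = \left(-40480 + \frac{2139}{1070}\right) - 207562 = - \frac{43311461}{1070} - 207562 = - \frac{265402801}{1070}$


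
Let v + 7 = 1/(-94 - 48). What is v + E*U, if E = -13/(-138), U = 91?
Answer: 7669/4899 ≈ 1.5654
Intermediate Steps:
E = 13/138 (E = -13*(-1/138) = 13/138 ≈ 0.094203)
v = -995/142 (v = -7 + 1/(-94 - 48) = -7 + 1/(-142) = -7 - 1/142 = -995/142 ≈ -7.0070)
v + E*U = -995/142 + (13/138)*91 = -995/142 + 1183/138 = 7669/4899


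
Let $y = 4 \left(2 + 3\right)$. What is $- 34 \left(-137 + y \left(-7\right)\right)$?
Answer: $9418$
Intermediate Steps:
$y = 20$ ($y = 4 \cdot 5 = 20$)
$- 34 \left(-137 + y \left(-7\right)\right) = - 34 \left(-137 + 20 \left(-7\right)\right) = - 34 \left(-137 - 140\right) = \left(-34\right) \left(-277\right) = 9418$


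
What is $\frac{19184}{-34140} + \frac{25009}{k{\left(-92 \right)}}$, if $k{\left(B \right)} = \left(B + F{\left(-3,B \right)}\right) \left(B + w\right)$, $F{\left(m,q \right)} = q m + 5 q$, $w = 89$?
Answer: $\frac{69826909}{2355660} \approx 29.642$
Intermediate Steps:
$F{\left(m,q \right)} = 5 q + m q$ ($F{\left(m,q \right)} = m q + 5 q = 5 q + m q$)
$k{\left(B \right)} = 3 B \left(89 + B\right)$ ($k{\left(B \right)} = \left(B + B \left(5 - 3\right)\right) \left(B + 89\right) = \left(B + B 2\right) \left(89 + B\right) = \left(B + 2 B\right) \left(89 + B\right) = 3 B \left(89 + B\right)$)
$\frac{19184}{-34140} + \frac{25009}{k{\left(-92 \right)}} = \frac{19184}{-34140} + \frac{25009}{3 \left(-92\right) \left(89 - 92\right)} = 19184 \left(- \frac{1}{34140}\right) + \frac{25009}{3 \left(-92\right) \left(-3\right)} = - \frac{4796}{8535} + \frac{25009}{828} = \frac{69826909}{2355660}$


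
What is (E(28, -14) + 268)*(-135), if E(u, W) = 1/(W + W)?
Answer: -1012905/28 ≈ -36175.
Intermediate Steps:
E(u, W) = 1/(2*W)
(E(28, -14) + 268)*(-135) = ((½)/(-14) + 268)*(-135) = ((½)*(-1/14) + 268)*(-135) = (-1/28 + 268)*(-135) = (7503/28)*(-135) = -1012905/28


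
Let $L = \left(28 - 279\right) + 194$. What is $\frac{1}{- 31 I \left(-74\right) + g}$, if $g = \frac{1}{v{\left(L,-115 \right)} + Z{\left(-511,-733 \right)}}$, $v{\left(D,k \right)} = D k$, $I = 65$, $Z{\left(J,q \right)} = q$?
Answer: $\frac{5822}{868118421} \approx 6.7065 \cdot 10^{-6}$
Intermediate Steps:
$L = -57$ ($L = -251 + 194 = -57$)
$g = \frac{1}{5822}$ ($g = \frac{1}{\left(-57\right) \left(-115\right) - 733} = \frac{1}{6555 - 733} = \frac{1}{5822} \approx 0.00017176$)
$\frac{1}{- 31 I \left(-74\right) + g} = \frac{1}{\left(-31\right) 65 \left(-74\right) + \frac{1}{5822}} = \frac{1}{\left(-2015\right) \left(-74\right) + \frac{1}{5822}} = \frac{1}{149110 + \frac{1}{5822}} = \frac{1}{\frac{868118421}{5822}} = \frac{5822}{868118421}$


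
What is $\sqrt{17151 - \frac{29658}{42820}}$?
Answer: $\frac{\sqrt{7861496814210}}{21410} \approx 130.96$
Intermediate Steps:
$\sqrt{17151 - \frac{29658}{42820}} = \sqrt{17151 - \frac{14829}{21410}} = \sqrt{\frac{367188081}{21410}} = \frac{\sqrt{7861496814210}}{21410}$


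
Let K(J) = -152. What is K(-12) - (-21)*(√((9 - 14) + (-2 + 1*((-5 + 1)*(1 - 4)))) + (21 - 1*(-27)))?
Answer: 856 + 21*√5 ≈ 902.96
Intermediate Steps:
K(-12) - (-21)*(√((9 - 14) + (-2 + 1*((-5 + 1)*(1 - 4)))) + (21 - 1*(-27))) = -152 - (-21)*(√((9 - 14) + (-2 + 1*((-5 + 1)*(1 - 4)))) + (21 - 1*(-27))) = -152 - (-21)*(√(-5 + (-2 + 1*(-4*(-3)))) + (21 + 27)) = -152 - (-21)*(√(-5 + (-2 + 1*12)) + 48) = -152 - (-21)*(√(-5 + (-2 + 12)) + 48) = -152 - (-21)*(√(-5 + 10) + 48) = -152 - (-21)*(√5 + 48) = -152 - (-21)*(48 + √5) = -152 - (-1008 - 21*√5) = -152 + (1008 + 21*√5) = 856 + 21*√5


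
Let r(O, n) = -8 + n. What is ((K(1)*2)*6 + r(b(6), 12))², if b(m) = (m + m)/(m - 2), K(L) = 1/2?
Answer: 100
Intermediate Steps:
K(L) = ½
b(m) = 2*m/(-2 + m) (b(m) = (2*m)/(-2 + m) = 2*m/(-2 + m))
((K(1)*2)*6 + r(b(6), 12))² = (((½)*2)*6 + (-8 + 12))² = (1*6 + 4)² = (6 + 4)² = 10² = 100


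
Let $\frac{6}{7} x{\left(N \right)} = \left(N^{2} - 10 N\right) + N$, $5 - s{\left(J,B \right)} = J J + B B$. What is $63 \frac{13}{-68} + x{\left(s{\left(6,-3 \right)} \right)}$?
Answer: $\frac{464023}{204} \approx 2274.6$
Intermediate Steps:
$s{\left(J,B \right)} = 5 - B^{2} - J^{2}$ ($s{\left(J,B \right)} = 5 - \left(J J + B B\right) = 5 - \left(J^{2} + B^{2}\right) = 5 - \left(B^{2} + J^{2}\right) = 5 - B^{2} - J^{2}$)
$x{\left(N \right)} = - \frac{21 N}{2} + \frac{7 N^{2}}{6}$ ($x{\left(N \right)} = \frac{7 \left(\left(N^{2} - 10 N\right) + N\right)}{6} = \frac{7 \left(N^{2} - 9 N\right)}{6} = - \frac{21 N}{2} + \frac{7 N^{2}}{6}$)
$63 \frac{13}{-68} + x{\left(s{\left(6,-3 \right)} \right)} = 63 \frac{13}{-68} + \frac{7 \left(5 - \left(-3\right)^{2} - 6^{2}\right) \left(-9 - 40\right)}{6} = 63 \cdot 13 \left(- \frac{1}{68}\right) + \frac{7 \left(5 - 9 - 36\right) \left(-9 - 40\right)}{6} = 63 \left(- \frac{13}{68}\right) + \frac{7 \left(5 - 9 - 36\right) \left(-9 - 40\right)}{6} = - \frac{819}{68} + \frac{7}{6} \left(-40\right) \left(-9 - 40\right) = - \frac{819}{68} + \frac{7}{6} \left(-40\right) \left(-49\right) = - \frac{819}{68} + \frac{6860}{3} = \frac{464023}{204}$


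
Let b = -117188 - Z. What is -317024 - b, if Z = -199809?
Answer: -399645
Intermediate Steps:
b = 82621 (b = -117188 - 1*(-199809) = -117188 + 199809 = 82621)
-317024 - b = -317024 - 1*82621 = -317024 - 82621 = -399645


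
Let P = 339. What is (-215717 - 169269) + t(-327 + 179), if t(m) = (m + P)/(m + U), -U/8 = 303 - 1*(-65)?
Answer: -1190376903/3092 ≈ -3.8499e+5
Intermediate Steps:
U = -2944 (U = -8*(303 - 1*(-65)) = -8*(303 + 65) = -8*368 = -2944)
t(m) = (339 + m)/(-2944 + m) (t(m) = (m + 339)/(m - 2944) = (339 + m)/(-2944 + m))
(-215717 - 169269) + t(-327 + 179) = (-215717 - 169269) + (339 + (-327 + 179))/(-2944 + (-327 + 179)) = -384986 + (339 - 148)/(-2944 - 148) = -384986 + 191/(-3092) = -384986 - 1/3092*191 = -384986 - 191/3092 = -1190376903/3092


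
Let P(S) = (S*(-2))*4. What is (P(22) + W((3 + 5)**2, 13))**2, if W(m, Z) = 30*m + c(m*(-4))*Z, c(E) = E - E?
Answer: 3041536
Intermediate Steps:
c(E) = 0
P(S) = -8*S (P(S) = -2*S*4 = -8*S)
W(m, Z) = 30*m (W(m, Z) = 30*m + 0*Z = 30*m + 0 = 30*m)
(P(22) + W((3 + 5)**2, 13))**2 = (-8*22 + 30*(3 + 5)**2)**2 = (-176 + 30*8**2)**2 = (-176 + 30*64)**2 = (-176 + 1920)**2 = 1744**2 = 3041536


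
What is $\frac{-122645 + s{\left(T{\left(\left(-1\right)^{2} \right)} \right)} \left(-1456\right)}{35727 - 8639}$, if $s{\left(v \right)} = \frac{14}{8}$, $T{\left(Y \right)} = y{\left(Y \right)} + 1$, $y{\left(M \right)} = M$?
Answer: $- \frac{125193}{27088} \approx -4.6217$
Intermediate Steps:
$T{\left(Y \right)} = 1 + Y$ ($T{\left(Y \right)} = Y + 1 = 1 + Y$)
$s{\left(v \right)} = \frac{7}{4}$ ($s{\left(v \right)} = 14 \cdot \frac{1}{8} = \frac{7}{4}$)
$\frac{-122645 + s{\left(T{\left(\left(-1\right)^{2} \right)} \right)} \left(-1456\right)}{35727 - 8639} = \frac{-122645 + \frac{7}{4} \left(-1456\right)}{35727 - 8639} = \frac{-122645 - 2548}{27088} = \left(-125193\right) \frac{1}{27088} = - \frac{125193}{27088}$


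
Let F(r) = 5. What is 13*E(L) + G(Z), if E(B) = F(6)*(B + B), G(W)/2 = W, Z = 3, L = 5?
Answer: 656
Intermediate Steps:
G(W) = 2*W
E(B) = 10*B (E(B) = 5*(B + B) = 5*(2*B) = 10*B)
13*E(L) + G(Z) = 13*(10*5) + 2*3 = 13*50 + 6 = 650 + 6 = 656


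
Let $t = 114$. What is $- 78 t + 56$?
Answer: $-8836$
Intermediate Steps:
$- 78 t + 56 = \left(-78\right) 114 + 56 = -8892 + 56 = -8836$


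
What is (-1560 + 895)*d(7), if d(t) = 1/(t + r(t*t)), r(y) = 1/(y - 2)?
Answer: -6251/66 ≈ -94.712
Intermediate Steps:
r(y) = 1/(-2 + y)
d(t) = 1/(t + 1/(-2 + t²)) (d(t) = 1/(t + 1/(-2 + t*t)) = 1/(t + 1/(-2 + t²)))
(-1560 + 895)*d(7) = (-1560 + 895)*((-2 + 7²)/(1 + 7*(-2 + 7²))) = -665*(-2 + 49)/(1 + 7*(-2 + 49)) = -665*47/(1 + 7*47) = -665*47/(1 + 329) = -665*47/330 = -6251/66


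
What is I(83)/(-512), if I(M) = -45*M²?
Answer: 310005/512 ≈ 605.48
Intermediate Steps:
I(83)/(-512) = -45*83²/(-512) = -45*6889*(-1/512) = -310005*(-1/512) = 310005/512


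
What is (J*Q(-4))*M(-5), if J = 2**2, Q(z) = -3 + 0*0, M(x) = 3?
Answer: -36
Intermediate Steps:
Q(z) = -3 (Q(z) = -3 + 0 = -3)
J = 4
(J*Q(-4))*M(-5) = (4*(-3))*3 = -12*3 = -36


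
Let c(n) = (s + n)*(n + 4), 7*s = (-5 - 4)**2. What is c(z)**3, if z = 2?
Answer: 185193000/343 ≈ 5.3992e+5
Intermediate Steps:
s = 81/7 (s = (-5 - 4)**2/7 = (1/7)*(-9)**2 = (1/7)*81 = 81/7 ≈ 11.571)
c(n) = (4 + n)*(81/7 + n) (c(n) = (81/7 + n)*(n + 4) = (81/7 + n)*(4 + n) = (4 + n)*(81/7 + n))
c(z)**3 = (324/7 + 2**2 + (109/7)*2)**3 = (324/7 + 4 + 218/7)**3 = (570/7)**3 = 185193000/343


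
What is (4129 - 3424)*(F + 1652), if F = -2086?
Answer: -305970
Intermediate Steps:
(4129 - 3424)*(F + 1652) = (4129 - 3424)*(-2086 + 1652) = 705*(-434) = -305970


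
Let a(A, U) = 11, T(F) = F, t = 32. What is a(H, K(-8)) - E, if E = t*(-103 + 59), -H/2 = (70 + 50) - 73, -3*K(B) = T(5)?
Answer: 1419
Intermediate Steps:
K(B) = -5/3 (K(B) = -⅓*5 = -5/3)
H = -94 (H = -2*((70 + 50) - 73) = -2*(120 - 73) = -2*47 = -94)
E = -1408 (E = 32*(-103 + 59) = 32*(-44) = -1408)
a(H, K(-8)) - E = 11 - 1*(-1408) = 11 + 1408 = 1419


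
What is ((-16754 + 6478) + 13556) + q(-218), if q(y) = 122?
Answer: 3402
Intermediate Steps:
((-16754 + 6478) + 13556) + q(-218) = ((-16754 + 6478) + 13556) + 122 = (-10276 + 13556) + 122 = 3280 + 122 = 3402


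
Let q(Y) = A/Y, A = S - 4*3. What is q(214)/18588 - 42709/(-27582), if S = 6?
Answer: 14157421783/9143046852 ≈ 1.5484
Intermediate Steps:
A = -6 (A = 6 - 4*3 = 6 - 12 = -6)
q(Y) = -6/Y
q(214)/18588 - 42709/(-27582) = -6/214/18588 - 42709/(-27582) = -6*1/214*(1/18588) - 42709*(-1/27582) = -3/107*1/18588 + 42709/27582 = -1/662972 + 42709/27582 = 14157421783/9143046852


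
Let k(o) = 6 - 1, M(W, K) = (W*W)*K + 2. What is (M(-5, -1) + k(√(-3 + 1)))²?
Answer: 324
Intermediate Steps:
M(W, K) = 2 + K*W² (M(W, K) = W²*K + 2 = K*W² + 2 = 2 + K*W²)
k(o) = 5
(M(-5, -1) + k(√(-3 + 1)))² = ((2 - 1*(-5)²) + 5)² = ((2 - 1*25) + 5)² = ((2 - 25) + 5)² = (-23 + 5)² = (-18)² = 324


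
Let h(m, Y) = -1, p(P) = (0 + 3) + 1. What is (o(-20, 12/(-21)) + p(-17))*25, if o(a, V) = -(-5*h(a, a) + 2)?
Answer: -75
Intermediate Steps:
p(P) = 4 (p(P) = 3 + 1 = 4)
o(a, V) = -7 (o(a, V) = -(-5*(-1) + 2) = -(5 + 2) = -1*7 = -7)
(o(-20, 12/(-21)) + p(-17))*25 = (-7 + 4)*25 = -3*25 = -75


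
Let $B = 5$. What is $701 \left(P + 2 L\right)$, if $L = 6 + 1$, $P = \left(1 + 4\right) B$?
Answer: $27339$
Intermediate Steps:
$P = 25$ ($P = \left(1 + 4\right) 5 = 5 \cdot 5 = 25$)
$L = 7$
$701 \left(P + 2 L\right) = 701 \left(25 + 2 \cdot 7\right) = 701 \left(25 + 14\right) = 701 \cdot 39 = 27339$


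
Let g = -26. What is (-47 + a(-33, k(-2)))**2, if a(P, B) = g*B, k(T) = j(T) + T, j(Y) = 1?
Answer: 441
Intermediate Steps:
k(T) = 1 + T
a(P, B) = -26*B
(-47 + a(-33, k(-2)))**2 = (-47 - 26*(1 - 2))**2 = (-47 - 26*(-1))**2 = (-47 + 26)**2 = (-21)**2 = 441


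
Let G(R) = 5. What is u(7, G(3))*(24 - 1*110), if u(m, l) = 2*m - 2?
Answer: -1032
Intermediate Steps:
u(m, l) = -2 + 2*m
u(7, G(3))*(24 - 1*110) = (-2 + 2*7)*(24 - 1*110) = (-2 + 14)*(24 - 110) = 12*(-86) = -1032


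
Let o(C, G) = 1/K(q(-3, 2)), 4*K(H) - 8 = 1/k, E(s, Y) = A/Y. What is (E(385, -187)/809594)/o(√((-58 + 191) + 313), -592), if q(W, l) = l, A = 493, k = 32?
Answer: -7453/1139908352 ≈ -6.5382e-6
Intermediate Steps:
E(s, Y) = 493/Y
K(H) = 257/128 (K(H) = 2 + (¼)/32 = 2 + (¼)*(1/32) = 2 + 1/128 = 257/128)
o(C, G) = 128/257 (o(C, G) = 1/(257/128) = 128/257)
(E(385, -187)/809594)/o(√((-58 + 191) + 313), -592) = ((493/(-187))/809594)/(128/257) = ((493*(-1/187))*(1/809594))*(257/128) = -29/11*1/809594*(257/128) = -29/8905534*257/128 = -7453/1139908352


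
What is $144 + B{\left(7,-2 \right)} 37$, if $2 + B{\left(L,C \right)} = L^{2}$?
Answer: $1883$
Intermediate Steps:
$B{\left(L,C \right)} = -2 + L^{2}$
$144 + B{\left(7,-2 \right)} 37 = 144 + \left(-2 + 7^{2}\right) 37 = 144 + \left(-2 + 49\right) 37 = 144 + 47 \cdot 37 = 144 + 1739 = 1883$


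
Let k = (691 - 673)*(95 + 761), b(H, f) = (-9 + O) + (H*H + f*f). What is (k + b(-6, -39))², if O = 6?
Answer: 287709444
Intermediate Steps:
b(H, f) = -3 + H² + f² (b(H, f) = (-9 + 6) + (H*H + f*f) = -3 + (H² + f²) = -3 + H² + f²)
k = 15408 (k = 18*856 = 15408)
(k + b(-6, -39))² = (15408 + (-3 + (-6)² + (-39)²))² = (15408 + (-3 + 36 + 1521))² = (15408 + 1554)² = 16962² = 287709444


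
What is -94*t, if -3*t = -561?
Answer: -17578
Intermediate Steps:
t = 187 (t = -⅓*(-561) = 187)
-94*t = -94*187 = -17578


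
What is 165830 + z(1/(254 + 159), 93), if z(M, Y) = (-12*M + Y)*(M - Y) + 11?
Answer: 26812581553/170569 ≈ 1.5720e+5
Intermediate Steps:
z(M, Y) = 11 + (M - Y)*(Y - 12*M) (z(M, Y) = (Y - 12*M)*(M - Y) + 11 = (M - Y)*(Y - 12*M) + 11 = 11 + (M - Y)*(Y - 12*M))
165830 + z(1/(254 + 159), 93) = 165830 + (11 - 1*93² - 12/(254 + 159)² + 13*93/(254 + 159)) = 165830 + (11 - 1*8649 - 12*(1/413)² + 13*93/413) = 165830 + (11 - 8649 - 12*(1/413)² + 13*(1/413)*93) = 165830 + (11 - 8649 - 12*1/170569 + 1209/413) = 165830 + (11 - 8649 - 12/170569 + 1209/413) = 165830 - 1472875717/170569 = 26812581553/170569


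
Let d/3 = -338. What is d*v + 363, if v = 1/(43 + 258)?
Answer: 108249/301 ≈ 359.63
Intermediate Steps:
d = -1014 (d = 3*(-338) = -1014)
v = 1/301 ≈ 0.0033223
d*v + 363 = -1014*1/301 + 363 = -1014/301 + 363 = 108249/301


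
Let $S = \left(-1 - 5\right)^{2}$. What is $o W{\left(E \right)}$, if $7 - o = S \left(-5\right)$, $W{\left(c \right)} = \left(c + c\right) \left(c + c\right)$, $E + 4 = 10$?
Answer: $26928$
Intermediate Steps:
$E = 6$ ($E = -4 + 10 = 6$)
$S = 36$ ($S = \left(-6\right)^{2} = 36$)
$W{\left(c \right)} = 4 c^{2}$ ($W{\left(c \right)} = 2 c 2 c = 4 c^{2}$)
$o = 187$ ($o = 7 - 36 \left(-5\right) = 7 - -180 = 7 + 180 = 187$)
$o W{\left(E \right)} = 187 \cdot 4 \cdot 6^{2} = 187 \cdot 4 \cdot 36 = 187 \cdot 144 = 26928$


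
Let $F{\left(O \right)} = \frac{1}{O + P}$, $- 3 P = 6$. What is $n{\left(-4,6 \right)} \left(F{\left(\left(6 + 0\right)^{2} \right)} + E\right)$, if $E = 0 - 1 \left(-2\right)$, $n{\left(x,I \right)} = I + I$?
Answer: $\frac{414}{17} \approx 24.353$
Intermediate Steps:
$n{\left(x,I \right)} = 2 I$
$P = -2$ ($P = \left(- \frac{1}{3}\right) 6 = -2$)
$E = 2$ ($E = 0 - -2 = 0 + 2 = 2$)
$F{\left(O \right)} = \frac{1}{-2 + O}$ ($F{\left(O \right)} = \frac{1}{O - 2} = \frac{1}{-2 + O}$)
$n{\left(-4,6 \right)} \left(F{\left(\left(6 + 0\right)^{2} \right)} + E\right) = 2 \cdot 6 \left(\frac{1}{-2 + \left(6 + 0\right)^{2}} + 2\right) = 12 \left(\frac{1}{-2 + 6^{2}} + 2\right) = 12 \left(\frac{1}{-2 + 36} + 2\right) = 12 \left(\frac{1}{34} + 2\right) = 12 \cdot \frac{69}{34} = \frac{414}{17}$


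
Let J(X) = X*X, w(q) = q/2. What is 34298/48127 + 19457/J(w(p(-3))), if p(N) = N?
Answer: 3745936838/433143 ≈ 8648.3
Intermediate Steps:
w(q) = q/2 (w(q) = q*(½) = q/2)
J(X) = X²
34298/48127 + 19457/J(w(p(-3))) = 34298/48127 + 19457/(((½)*(-3))²) = 34298*(1/48127) + 19457/((-3/2)²) = 34298/48127 + 19457/(9/4) = 34298/48127 + 19457*(4/9) = 34298/48127 + 77828/9 = 3745936838/433143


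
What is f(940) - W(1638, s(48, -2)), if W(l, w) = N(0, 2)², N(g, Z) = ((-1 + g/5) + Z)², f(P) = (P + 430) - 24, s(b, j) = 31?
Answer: 1345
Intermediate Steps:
f(P) = 406 + P (f(P) = (430 + P) - 24 = 406 + P)
N(g, Z) = (-1 + Z + g/5)² (N(g, Z) = ((-1 + g*(⅕)) + Z)² = ((-1 + g/5) + Z)² = (-1 + Z + g/5)²)
W(l, w) = 1 (W(l, w) = ((-5 + 0 + 5*2)²/25)² = ((-5 + 0 + 10)²/25)² = ((1/25)*5²)² = ((1/25)*25)² = 1² = 1)
f(940) - W(1638, s(48, -2)) = (406 + 940) - 1*1 = 1346 - 1 = 1345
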